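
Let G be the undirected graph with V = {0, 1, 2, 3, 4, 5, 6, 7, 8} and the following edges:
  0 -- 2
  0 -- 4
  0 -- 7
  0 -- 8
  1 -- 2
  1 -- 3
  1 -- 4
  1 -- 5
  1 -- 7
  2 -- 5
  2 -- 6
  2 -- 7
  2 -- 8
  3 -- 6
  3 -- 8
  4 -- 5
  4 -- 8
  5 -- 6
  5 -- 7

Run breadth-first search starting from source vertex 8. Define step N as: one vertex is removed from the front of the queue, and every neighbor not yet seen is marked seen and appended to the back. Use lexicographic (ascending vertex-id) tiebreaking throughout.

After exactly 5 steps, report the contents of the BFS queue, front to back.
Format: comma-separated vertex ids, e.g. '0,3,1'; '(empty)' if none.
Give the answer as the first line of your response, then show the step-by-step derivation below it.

7,1,5,6

step 1: dequeue 8; queue=[0,2,3,4]; order=8
step 2: dequeue 0; queue=[2,3,4,7]; order=8,0
step 3: dequeue 2; queue=[3,4,7,1,5,6]; order=8,0,2
step 4: dequeue 3; queue=[4,7,1,5,6]; order=8,0,2,3
step 5: dequeue 4; queue=[7,1,5,6]; order=8,0,2,3,4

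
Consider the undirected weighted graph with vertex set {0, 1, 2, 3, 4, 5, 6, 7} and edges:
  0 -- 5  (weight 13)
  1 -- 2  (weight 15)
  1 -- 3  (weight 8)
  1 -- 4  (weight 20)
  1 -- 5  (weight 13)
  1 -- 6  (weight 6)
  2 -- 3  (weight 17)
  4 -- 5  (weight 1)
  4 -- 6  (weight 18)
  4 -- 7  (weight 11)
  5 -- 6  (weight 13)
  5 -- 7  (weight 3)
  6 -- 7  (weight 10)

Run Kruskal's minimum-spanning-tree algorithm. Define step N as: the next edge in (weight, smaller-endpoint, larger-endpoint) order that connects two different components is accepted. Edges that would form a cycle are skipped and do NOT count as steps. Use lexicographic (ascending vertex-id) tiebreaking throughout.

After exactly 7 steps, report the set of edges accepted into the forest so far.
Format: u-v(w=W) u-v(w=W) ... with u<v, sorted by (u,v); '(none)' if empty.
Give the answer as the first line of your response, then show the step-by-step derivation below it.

0-5(w=13) 1-2(w=15) 1-3(w=8) 1-6(w=6) 4-5(w=1) 5-7(w=3) 6-7(w=10)

step 1: add edge 4-5 (w=1); MST = {4-5(w=1)}
step 2: add edge 5-7 (w=3); MST = {4-5(w=1) 5-7(w=3)}
step 3: add edge 1-6 (w=6); MST = {1-6(w=6) 4-5(w=1) 5-7(w=3)}
step 4: add edge 1-3 (w=8); MST = {1-3(w=8) 1-6(w=6) 4-5(w=1) 5-7(w=3)}
step 5: add edge 6-7 (w=10); MST = {1-3(w=8) 1-6(w=6) 4-5(w=1) 5-7(w=3) 6-7(w=10)}
step 6: add edge 0-5 (w=13); MST = {0-5(w=13) 1-3(w=8) 1-6(w=6) 4-5(w=1) 5-7(w=3) 6-7(w=10)}
step 7: add edge 1-2 (w=15); MST = {0-5(w=13) 1-2(w=15) 1-3(w=8) 1-6(w=6) 4-5(w=1) 5-7(w=3) 6-7(w=10)}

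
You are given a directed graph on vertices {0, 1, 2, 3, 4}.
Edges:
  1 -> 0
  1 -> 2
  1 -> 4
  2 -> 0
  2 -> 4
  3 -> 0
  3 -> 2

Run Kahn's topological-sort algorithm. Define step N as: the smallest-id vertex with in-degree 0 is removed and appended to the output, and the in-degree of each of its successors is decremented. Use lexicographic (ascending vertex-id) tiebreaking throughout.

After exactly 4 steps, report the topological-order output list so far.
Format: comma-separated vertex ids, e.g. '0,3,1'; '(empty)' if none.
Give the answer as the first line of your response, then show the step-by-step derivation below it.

1,3,2,0

step 1: output 1; order=[1]; indeg=(2,0,1,0,1)
step 2: output 3; order=[1,3]; indeg=(1,0,0,0,1)
step 3: output 2; order=[1,3,2]; indeg=(0,0,0,0,0)
step 4: output 0; order=[1,3,2,0]; indeg=(0,0,0,0,0)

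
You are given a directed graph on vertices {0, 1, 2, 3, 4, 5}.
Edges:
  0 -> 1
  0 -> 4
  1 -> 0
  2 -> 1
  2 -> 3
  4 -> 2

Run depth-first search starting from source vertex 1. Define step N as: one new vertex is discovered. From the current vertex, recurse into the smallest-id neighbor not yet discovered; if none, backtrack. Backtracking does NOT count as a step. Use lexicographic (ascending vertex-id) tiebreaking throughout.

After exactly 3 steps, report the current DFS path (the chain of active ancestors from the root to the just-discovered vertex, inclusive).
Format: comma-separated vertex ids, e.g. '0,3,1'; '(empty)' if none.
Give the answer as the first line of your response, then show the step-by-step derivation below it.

1,0,4

step 1: discover 1; path=1; order=1
step 2: discover 0; path=1>0; order=1,0
step 3: discover 4; path=1>0>4; order=1,0,4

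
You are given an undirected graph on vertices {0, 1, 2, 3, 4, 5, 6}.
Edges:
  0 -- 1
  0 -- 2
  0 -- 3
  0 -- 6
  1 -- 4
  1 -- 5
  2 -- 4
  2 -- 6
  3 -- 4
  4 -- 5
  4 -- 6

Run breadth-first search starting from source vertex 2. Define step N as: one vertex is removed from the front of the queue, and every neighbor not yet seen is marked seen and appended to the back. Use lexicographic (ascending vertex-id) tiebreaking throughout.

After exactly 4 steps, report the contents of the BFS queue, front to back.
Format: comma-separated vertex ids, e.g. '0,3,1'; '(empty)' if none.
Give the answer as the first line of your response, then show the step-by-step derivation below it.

1,3,5

step 1: dequeue 2; queue=[0,4,6]; order=2
step 2: dequeue 0; queue=[4,6,1,3]; order=2,0
step 3: dequeue 4; queue=[6,1,3,5]; order=2,0,4
step 4: dequeue 6; queue=[1,3,5]; order=2,0,4,6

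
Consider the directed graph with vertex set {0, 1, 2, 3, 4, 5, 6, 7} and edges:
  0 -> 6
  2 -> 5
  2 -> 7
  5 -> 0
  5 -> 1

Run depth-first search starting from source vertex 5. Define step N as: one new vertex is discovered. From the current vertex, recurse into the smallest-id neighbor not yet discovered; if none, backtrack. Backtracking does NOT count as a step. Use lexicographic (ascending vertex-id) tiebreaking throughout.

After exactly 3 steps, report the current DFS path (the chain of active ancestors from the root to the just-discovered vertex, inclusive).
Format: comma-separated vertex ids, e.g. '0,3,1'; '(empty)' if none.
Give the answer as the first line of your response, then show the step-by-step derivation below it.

5,0,6

step 1: discover 5; path=5; order=5
step 2: discover 0; path=5>0; order=5,0
step 3: discover 6; path=5>0>6; order=5,0,6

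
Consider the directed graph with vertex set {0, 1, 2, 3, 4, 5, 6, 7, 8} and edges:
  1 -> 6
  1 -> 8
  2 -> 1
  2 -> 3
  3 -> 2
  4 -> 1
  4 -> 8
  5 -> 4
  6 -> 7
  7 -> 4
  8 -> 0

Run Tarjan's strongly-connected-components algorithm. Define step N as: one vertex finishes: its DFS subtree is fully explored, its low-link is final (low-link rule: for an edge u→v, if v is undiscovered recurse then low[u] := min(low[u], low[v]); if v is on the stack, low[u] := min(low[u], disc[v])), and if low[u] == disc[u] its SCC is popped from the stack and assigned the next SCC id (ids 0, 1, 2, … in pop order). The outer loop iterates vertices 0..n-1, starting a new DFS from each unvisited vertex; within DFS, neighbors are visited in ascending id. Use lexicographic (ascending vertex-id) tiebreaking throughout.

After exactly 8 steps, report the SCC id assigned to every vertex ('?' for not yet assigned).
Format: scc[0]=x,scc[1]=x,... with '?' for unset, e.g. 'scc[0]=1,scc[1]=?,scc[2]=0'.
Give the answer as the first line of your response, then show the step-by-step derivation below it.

scc[0]=0,scc[1]=2,scc[2]=3,scc[3]=3,scc[4]=2,scc[5]=?,scc[6]=2,scc[7]=2,scc[8]=1

step 1: low=(low[0]=0,low[1]=?,low[2]=?,low[3]=?,low[4]=?,low[5]=?,low[6]=?,low[7]=?,low[8]=?); scc=(scc[0]=0,scc[1]=?,scc[2]=?,scc[3]=?,scc[4]=?,scc[5]=?,scc[6]=?,scc[7]=?,scc[8]=?)
step 2: low=(low[0]=0,low[1]=1,low[2]=?,low[3]=?,low[4]=1,low[5]=?,low[6]=2,low[7]=3,low[8]=5); scc=(scc[0]=0,scc[1]=?,scc[2]=?,scc[3]=?,scc[4]=?,scc[5]=?,scc[6]=?,scc[7]=?,scc[8]=1)
step 3: low=(low[0]=0,low[1]=1,low[2]=?,low[3]=?,low[4]=1,low[5]=?,low[6]=2,low[7]=3,low[8]=5); scc=(scc[0]=0,scc[1]=?,scc[2]=?,scc[3]=?,scc[4]=?,scc[5]=?,scc[6]=?,scc[7]=?,scc[8]=1)
step 4: low=(low[0]=0,low[1]=1,low[2]=?,low[3]=?,low[4]=1,low[5]=?,low[6]=2,low[7]=1,low[8]=5); scc=(scc[0]=0,scc[1]=?,scc[2]=?,scc[3]=?,scc[4]=?,scc[5]=?,scc[6]=?,scc[7]=?,scc[8]=1)
step 5: low=(low[0]=0,low[1]=1,low[2]=?,low[3]=?,low[4]=1,low[5]=?,low[6]=1,low[7]=1,low[8]=5); scc=(scc[0]=0,scc[1]=?,scc[2]=?,scc[3]=?,scc[4]=?,scc[5]=?,scc[6]=?,scc[7]=?,scc[8]=1)
step 6: low=(low[0]=0,low[1]=1,low[2]=?,low[3]=?,low[4]=1,low[5]=?,low[6]=1,low[7]=1,low[8]=5); scc=(scc[0]=0,scc[1]=2,scc[2]=?,scc[3]=?,scc[4]=2,scc[5]=?,scc[6]=2,scc[7]=2,scc[8]=1)
step 7: low=(low[0]=0,low[1]=1,low[2]=6,low[3]=6,low[4]=1,low[5]=?,low[6]=1,low[7]=1,low[8]=5); scc=(scc[0]=0,scc[1]=2,scc[2]=?,scc[3]=?,scc[4]=2,scc[5]=?,scc[6]=2,scc[7]=2,scc[8]=1)
step 8: low=(low[0]=0,low[1]=1,low[2]=6,low[3]=6,low[4]=1,low[5]=?,low[6]=1,low[7]=1,low[8]=5); scc=(scc[0]=0,scc[1]=2,scc[2]=3,scc[3]=3,scc[4]=2,scc[5]=?,scc[6]=2,scc[7]=2,scc[8]=1)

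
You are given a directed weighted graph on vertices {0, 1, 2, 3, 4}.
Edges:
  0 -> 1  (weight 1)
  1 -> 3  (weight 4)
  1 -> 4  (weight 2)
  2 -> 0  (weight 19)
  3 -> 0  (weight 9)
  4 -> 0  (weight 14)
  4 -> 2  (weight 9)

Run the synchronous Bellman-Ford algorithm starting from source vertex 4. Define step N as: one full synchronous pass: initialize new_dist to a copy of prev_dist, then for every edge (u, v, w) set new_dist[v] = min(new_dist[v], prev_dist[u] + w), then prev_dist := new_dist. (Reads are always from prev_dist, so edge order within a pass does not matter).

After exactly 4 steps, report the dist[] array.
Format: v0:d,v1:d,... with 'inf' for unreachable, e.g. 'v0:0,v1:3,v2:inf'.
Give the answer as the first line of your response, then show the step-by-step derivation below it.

v0:14,v1:15,v2:9,v3:19,v4:0

step 1: dist = v0:14,v1:inf,v2:9,v3:inf,v4:0
step 2: dist = v0:14,v1:15,v2:9,v3:inf,v4:0
step 3: dist = v0:14,v1:15,v2:9,v3:19,v4:0
step 4: dist = v0:14,v1:15,v2:9,v3:19,v4:0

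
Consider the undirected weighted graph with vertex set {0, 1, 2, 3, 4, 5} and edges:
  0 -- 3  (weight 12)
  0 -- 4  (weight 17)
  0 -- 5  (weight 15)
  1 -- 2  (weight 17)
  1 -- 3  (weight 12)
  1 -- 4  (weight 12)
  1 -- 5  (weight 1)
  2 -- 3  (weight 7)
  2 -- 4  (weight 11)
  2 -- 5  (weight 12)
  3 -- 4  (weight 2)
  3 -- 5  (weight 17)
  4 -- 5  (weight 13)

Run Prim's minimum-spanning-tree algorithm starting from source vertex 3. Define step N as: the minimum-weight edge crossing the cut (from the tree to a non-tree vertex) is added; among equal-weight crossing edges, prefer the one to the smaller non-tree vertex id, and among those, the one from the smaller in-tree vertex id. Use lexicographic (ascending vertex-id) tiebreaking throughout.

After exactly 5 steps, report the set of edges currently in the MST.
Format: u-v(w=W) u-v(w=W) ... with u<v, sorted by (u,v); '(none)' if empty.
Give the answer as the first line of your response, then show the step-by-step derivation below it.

0-3(w=12) 1-3(w=12) 1-5(w=1) 2-3(w=7) 3-4(w=2)

step 1: add edge 3-4 (w=2); MST = {3-4(w=2)}
step 2: add edge 2-3 (w=7); MST = {2-3(w=7) 3-4(w=2)}
step 3: add edge 0-3 (w=12); MST = {0-3(w=12) 2-3(w=7) 3-4(w=2)}
step 4: add edge 1-3 (w=12); MST = {0-3(w=12) 1-3(w=12) 2-3(w=7) 3-4(w=2)}
step 5: add edge 1-5 (w=1); MST = {0-3(w=12) 1-3(w=12) 1-5(w=1) 2-3(w=7) 3-4(w=2)}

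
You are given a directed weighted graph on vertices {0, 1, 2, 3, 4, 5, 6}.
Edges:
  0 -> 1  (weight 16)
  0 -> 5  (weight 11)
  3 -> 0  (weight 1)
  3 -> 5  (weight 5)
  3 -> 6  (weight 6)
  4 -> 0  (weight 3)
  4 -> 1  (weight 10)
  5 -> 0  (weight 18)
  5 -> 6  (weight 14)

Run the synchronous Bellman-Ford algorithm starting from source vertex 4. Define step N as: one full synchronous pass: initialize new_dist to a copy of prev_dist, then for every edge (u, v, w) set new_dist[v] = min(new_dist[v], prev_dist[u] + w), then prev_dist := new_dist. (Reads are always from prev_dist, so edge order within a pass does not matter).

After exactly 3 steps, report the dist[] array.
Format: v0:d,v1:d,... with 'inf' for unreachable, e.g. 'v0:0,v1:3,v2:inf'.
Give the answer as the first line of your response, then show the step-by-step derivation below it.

v0:3,v1:10,v2:inf,v3:inf,v4:0,v5:14,v6:28

step 1: dist = v0:3,v1:10,v2:inf,v3:inf,v4:0,v5:inf,v6:inf
step 2: dist = v0:3,v1:10,v2:inf,v3:inf,v4:0,v5:14,v6:inf
step 3: dist = v0:3,v1:10,v2:inf,v3:inf,v4:0,v5:14,v6:28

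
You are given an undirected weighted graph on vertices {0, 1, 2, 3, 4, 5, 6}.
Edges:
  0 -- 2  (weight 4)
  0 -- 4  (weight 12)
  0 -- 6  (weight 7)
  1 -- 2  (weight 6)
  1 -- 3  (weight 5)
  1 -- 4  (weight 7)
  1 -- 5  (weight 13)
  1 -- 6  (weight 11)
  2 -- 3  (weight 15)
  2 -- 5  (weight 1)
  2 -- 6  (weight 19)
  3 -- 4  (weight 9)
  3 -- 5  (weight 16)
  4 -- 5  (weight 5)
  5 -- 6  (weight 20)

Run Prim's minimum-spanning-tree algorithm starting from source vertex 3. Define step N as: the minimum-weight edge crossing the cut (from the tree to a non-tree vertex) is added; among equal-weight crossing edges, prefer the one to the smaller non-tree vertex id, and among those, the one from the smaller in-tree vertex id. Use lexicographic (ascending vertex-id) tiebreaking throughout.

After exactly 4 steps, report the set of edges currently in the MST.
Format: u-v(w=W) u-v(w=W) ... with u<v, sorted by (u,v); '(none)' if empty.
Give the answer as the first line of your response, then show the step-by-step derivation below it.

0-2(w=4) 1-2(w=6) 1-3(w=5) 2-5(w=1)

step 1: add edge 1-3 (w=5); MST = {1-3(w=5)}
step 2: add edge 1-2 (w=6); MST = {1-2(w=6) 1-3(w=5)}
step 3: add edge 2-5 (w=1); MST = {1-2(w=6) 1-3(w=5) 2-5(w=1)}
step 4: add edge 0-2 (w=4); MST = {0-2(w=4) 1-2(w=6) 1-3(w=5) 2-5(w=1)}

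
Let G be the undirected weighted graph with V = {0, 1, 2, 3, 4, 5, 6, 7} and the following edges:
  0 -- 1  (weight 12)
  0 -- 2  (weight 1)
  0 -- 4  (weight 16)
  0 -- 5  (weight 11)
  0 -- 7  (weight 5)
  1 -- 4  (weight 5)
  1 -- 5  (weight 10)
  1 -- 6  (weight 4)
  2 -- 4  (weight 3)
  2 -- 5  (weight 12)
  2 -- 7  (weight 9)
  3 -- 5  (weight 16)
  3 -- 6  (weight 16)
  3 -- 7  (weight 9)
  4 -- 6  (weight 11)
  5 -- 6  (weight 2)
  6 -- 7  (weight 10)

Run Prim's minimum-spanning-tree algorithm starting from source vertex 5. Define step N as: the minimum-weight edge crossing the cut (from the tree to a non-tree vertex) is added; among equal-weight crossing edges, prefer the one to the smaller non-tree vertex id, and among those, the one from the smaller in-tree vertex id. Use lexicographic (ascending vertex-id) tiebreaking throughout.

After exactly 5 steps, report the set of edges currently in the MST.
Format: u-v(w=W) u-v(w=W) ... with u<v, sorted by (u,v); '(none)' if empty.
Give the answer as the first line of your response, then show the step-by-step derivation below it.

0-2(w=1) 1-4(w=5) 1-6(w=4) 2-4(w=3) 5-6(w=2)

step 1: add edge 5-6 (w=2); MST = {5-6(w=2)}
step 2: add edge 1-6 (w=4); MST = {1-6(w=4) 5-6(w=2)}
step 3: add edge 1-4 (w=5); MST = {1-4(w=5) 1-6(w=4) 5-6(w=2)}
step 4: add edge 2-4 (w=3); MST = {1-4(w=5) 1-6(w=4) 2-4(w=3) 5-6(w=2)}
step 5: add edge 0-2 (w=1); MST = {0-2(w=1) 1-4(w=5) 1-6(w=4) 2-4(w=3) 5-6(w=2)}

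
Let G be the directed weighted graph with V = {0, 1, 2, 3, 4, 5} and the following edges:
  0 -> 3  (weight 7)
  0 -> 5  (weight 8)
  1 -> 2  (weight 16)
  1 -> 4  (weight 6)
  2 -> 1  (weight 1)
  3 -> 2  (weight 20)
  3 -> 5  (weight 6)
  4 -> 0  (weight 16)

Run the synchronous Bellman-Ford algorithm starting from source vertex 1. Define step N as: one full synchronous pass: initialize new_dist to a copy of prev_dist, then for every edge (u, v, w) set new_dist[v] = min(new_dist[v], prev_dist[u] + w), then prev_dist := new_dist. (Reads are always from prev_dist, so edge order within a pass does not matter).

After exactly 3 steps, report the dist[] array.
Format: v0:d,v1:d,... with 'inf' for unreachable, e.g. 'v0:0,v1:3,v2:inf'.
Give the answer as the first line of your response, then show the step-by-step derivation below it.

v0:22,v1:0,v2:16,v3:29,v4:6,v5:30

step 1: dist = v0:inf,v1:0,v2:16,v3:inf,v4:6,v5:inf
step 2: dist = v0:22,v1:0,v2:16,v3:inf,v4:6,v5:inf
step 3: dist = v0:22,v1:0,v2:16,v3:29,v4:6,v5:30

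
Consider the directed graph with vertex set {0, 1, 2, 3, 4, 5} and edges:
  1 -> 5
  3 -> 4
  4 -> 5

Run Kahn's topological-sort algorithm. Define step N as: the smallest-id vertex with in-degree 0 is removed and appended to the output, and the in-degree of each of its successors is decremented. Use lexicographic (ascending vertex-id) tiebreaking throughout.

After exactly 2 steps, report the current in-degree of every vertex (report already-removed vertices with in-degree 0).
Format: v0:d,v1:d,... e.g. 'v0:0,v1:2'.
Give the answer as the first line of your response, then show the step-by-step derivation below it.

v0:0,v1:0,v2:0,v3:0,v4:1,v5:1

step 1: output 0; order=[0]; indeg=(0,0,0,0,1,2)
step 2: output 1; order=[0,1]; indeg=(0,0,0,0,1,1)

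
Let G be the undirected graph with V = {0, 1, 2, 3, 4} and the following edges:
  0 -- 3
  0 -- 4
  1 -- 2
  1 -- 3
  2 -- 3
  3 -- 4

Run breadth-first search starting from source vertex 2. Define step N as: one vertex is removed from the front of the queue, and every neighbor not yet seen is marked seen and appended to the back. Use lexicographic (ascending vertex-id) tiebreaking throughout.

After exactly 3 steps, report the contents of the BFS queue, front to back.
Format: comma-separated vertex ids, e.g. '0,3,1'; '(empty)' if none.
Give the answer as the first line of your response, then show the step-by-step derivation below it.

0,4

step 1: dequeue 2; queue=[1,3]; order=2
step 2: dequeue 1; queue=[3]; order=2,1
step 3: dequeue 3; queue=[0,4]; order=2,1,3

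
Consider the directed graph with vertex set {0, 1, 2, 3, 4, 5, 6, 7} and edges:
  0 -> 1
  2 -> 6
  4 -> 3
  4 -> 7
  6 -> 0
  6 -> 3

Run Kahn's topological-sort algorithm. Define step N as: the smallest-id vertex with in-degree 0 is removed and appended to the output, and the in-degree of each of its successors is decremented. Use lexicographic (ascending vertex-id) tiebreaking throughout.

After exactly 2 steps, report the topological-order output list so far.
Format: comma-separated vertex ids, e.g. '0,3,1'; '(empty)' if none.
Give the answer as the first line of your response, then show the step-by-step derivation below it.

2,4

step 1: output 2; order=[2]; indeg=(1,1,0,2,0,0,0,1)
step 2: output 4; order=[2,4]; indeg=(1,1,0,1,0,0,0,0)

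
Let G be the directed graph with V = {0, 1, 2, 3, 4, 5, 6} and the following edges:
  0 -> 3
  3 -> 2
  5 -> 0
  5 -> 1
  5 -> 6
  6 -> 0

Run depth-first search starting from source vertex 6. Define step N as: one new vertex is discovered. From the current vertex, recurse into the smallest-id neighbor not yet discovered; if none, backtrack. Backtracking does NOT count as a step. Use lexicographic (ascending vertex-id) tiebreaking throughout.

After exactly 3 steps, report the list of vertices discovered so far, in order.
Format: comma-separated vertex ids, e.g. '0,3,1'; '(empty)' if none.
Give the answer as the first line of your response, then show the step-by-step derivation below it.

6,0,3

step 1: discover 6; path=6; order=6
step 2: discover 0; path=6>0; order=6,0
step 3: discover 3; path=6>0>3; order=6,0,3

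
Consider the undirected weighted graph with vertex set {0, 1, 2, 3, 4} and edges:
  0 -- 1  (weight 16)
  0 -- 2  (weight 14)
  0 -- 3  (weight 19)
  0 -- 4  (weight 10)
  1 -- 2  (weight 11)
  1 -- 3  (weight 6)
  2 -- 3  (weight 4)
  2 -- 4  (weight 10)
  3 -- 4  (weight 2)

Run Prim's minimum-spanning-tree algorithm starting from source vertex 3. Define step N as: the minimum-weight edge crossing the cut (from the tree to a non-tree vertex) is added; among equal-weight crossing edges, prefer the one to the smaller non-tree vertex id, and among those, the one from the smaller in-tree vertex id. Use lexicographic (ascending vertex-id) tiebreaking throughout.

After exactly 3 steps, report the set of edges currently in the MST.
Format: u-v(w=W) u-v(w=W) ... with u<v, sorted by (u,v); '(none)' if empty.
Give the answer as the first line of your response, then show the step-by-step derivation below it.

1-3(w=6) 2-3(w=4) 3-4(w=2)

step 1: add edge 3-4 (w=2); MST = {3-4(w=2)}
step 2: add edge 2-3 (w=4); MST = {2-3(w=4) 3-4(w=2)}
step 3: add edge 1-3 (w=6); MST = {1-3(w=6) 2-3(w=4) 3-4(w=2)}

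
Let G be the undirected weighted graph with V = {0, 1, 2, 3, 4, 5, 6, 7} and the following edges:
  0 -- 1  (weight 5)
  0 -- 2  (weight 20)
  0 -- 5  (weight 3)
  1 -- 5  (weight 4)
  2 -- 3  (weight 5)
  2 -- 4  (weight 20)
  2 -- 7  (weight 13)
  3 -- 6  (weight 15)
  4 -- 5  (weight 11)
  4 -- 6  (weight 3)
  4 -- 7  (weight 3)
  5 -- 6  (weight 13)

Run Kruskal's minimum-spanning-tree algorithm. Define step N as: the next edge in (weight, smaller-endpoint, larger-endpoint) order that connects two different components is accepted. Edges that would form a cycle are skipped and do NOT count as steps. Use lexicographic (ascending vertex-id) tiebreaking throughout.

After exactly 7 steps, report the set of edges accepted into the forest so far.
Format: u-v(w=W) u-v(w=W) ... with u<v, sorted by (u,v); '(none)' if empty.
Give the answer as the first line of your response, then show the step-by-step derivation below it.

0-5(w=3) 1-5(w=4) 2-3(w=5) 2-7(w=13) 4-5(w=11) 4-6(w=3) 4-7(w=3)

step 1: add edge 0-5 (w=3); MST = {0-5(w=3)}
step 2: add edge 4-6 (w=3); MST = {0-5(w=3) 4-6(w=3)}
step 3: add edge 4-7 (w=3); MST = {0-5(w=3) 4-6(w=3) 4-7(w=3)}
step 4: add edge 1-5 (w=4); MST = {0-5(w=3) 1-5(w=4) 4-6(w=3) 4-7(w=3)}
step 5: add edge 2-3 (w=5); MST = {0-5(w=3) 1-5(w=4) 2-3(w=5) 4-6(w=3) 4-7(w=3)}
step 6: add edge 4-5 (w=11); MST = {0-5(w=3) 1-5(w=4) 2-3(w=5) 4-5(w=11) 4-6(w=3) 4-7(w=3)}
step 7: add edge 2-7 (w=13); MST = {0-5(w=3) 1-5(w=4) 2-3(w=5) 2-7(w=13) 4-5(w=11) 4-6(w=3) 4-7(w=3)}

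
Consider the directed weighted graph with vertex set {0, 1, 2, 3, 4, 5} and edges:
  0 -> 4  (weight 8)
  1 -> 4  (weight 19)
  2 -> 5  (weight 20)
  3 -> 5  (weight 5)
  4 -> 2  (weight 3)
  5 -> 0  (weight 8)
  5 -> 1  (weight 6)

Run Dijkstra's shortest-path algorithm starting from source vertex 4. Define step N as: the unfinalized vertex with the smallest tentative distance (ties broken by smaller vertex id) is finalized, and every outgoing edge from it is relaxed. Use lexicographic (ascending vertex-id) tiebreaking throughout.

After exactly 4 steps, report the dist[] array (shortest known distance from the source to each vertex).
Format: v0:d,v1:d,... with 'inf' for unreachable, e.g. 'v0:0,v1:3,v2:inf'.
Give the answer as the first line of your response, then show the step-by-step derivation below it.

v0:31,v1:29,v2:3,v3:inf,v4:0,v5:23

step 1: dist = v0:inf,v1:inf,v2:3,v3:inf,v4:0,v5:inf
step 2: dist = v0:inf,v1:inf,v2:3,v3:inf,v4:0,v5:23
step 3: dist = v0:31,v1:29,v2:3,v3:inf,v4:0,v5:23
step 4: dist = v0:31,v1:29,v2:3,v3:inf,v4:0,v5:23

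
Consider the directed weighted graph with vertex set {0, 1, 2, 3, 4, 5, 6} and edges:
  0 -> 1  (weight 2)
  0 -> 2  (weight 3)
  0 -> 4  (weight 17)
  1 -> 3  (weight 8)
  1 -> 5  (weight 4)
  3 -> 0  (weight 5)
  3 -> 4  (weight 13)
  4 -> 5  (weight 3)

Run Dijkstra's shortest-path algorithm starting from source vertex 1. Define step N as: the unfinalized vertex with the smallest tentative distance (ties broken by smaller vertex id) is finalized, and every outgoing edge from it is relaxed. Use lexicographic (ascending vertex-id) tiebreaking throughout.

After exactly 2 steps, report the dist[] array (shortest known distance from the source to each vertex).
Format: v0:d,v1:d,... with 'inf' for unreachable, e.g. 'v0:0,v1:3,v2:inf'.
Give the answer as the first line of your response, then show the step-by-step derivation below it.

v0:inf,v1:0,v2:inf,v3:8,v4:inf,v5:4,v6:inf

step 1: dist = v0:inf,v1:0,v2:inf,v3:8,v4:inf,v5:4,v6:inf
step 2: dist = v0:inf,v1:0,v2:inf,v3:8,v4:inf,v5:4,v6:inf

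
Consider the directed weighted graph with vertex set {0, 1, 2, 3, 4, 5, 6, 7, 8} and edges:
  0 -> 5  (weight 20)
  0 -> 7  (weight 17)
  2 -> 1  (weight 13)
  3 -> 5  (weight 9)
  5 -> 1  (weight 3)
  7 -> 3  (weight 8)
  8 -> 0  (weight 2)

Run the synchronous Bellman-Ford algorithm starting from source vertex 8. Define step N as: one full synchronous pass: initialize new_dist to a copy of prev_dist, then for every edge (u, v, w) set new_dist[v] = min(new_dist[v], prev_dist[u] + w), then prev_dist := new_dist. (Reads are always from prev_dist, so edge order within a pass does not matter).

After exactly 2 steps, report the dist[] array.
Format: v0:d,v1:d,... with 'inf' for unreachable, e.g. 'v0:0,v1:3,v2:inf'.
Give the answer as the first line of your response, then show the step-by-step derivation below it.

v0:2,v1:inf,v2:inf,v3:inf,v4:inf,v5:22,v6:inf,v7:19,v8:0

step 1: dist = v0:2,v1:inf,v2:inf,v3:inf,v4:inf,v5:inf,v6:inf,v7:inf,v8:0
step 2: dist = v0:2,v1:inf,v2:inf,v3:inf,v4:inf,v5:22,v6:inf,v7:19,v8:0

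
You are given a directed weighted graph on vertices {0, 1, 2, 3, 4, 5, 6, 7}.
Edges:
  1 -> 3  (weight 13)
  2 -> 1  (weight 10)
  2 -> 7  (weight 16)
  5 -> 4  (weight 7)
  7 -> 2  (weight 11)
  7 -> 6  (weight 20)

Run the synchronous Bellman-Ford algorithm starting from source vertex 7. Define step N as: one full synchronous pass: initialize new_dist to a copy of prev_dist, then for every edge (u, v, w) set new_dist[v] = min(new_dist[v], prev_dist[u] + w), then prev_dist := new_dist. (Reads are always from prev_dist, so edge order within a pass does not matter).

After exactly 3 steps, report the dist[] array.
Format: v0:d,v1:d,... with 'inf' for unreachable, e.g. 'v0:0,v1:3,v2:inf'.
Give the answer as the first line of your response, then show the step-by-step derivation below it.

v0:inf,v1:21,v2:11,v3:34,v4:inf,v5:inf,v6:20,v7:0

step 1: dist = v0:inf,v1:inf,v2:11,v3:inf,v4:inf,v5:inf,v6:20,v7:0
step 2: dist = v0:inf,v1:21,v2:11,v3:inf,v4:inf,v5:inf,v6:20,v7:0
step 3: dist = v0:inf,v1:21,v2:11,v3:34,v4:inf,v5:inf,v6:20,v7:0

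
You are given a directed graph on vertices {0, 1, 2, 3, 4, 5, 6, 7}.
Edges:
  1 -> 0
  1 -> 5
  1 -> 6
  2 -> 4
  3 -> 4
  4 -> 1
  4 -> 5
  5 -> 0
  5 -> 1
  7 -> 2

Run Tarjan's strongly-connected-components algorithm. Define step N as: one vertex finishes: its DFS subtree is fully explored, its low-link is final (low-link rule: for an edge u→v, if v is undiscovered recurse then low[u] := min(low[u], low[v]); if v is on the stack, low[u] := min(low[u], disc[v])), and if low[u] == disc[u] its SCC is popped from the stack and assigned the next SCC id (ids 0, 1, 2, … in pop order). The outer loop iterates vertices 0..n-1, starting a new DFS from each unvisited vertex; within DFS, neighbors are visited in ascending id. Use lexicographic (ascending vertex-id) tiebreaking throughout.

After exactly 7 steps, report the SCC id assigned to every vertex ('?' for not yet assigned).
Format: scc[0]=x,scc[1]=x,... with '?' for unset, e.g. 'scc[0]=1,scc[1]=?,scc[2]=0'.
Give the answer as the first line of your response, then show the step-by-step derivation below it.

scc[0]=0,scc[1]=2,scc[2]=4,scc[3]=5,scc[4]=3,scc[5]=2,scc[6]=1,scc[7]=?

step 1: low=(low[0]=0,low[1]=?,low[2]=?,low[3]=?,low[4]=?,low[5]=?,low[6]=?,low[7]=?); scc=(scc[0]=0,scc[1]=?,scc[2]=?,scc[3]=?,scc[4]=?,scc[5]=?,scc[6]=?,scc[7]=?)
step 2: low=(low[0]=0,low[1]=1,low[2]=?,low[3]=?,low[4]=?,low[5]=1,low[6]=?,low[7]=?); scc=(scc[0]=0,scc[1]=?,scc[2]=?,scc[3]=?,scc[4]=?,scc[5]=?,scc[6]=?,scc[7]=?)
step 3: low=(low[0]=0,low[1]=1,low[2]=?,low[3]=?,low[4]=?,low[5]=1,low[6]=3,low[7]=?); scc=(scc[0]=0,scc[1]=?,scc[2]=?,scc[3]=?,scc[4]=?,scc[5]=?,scc[6]=1,scc[7]=?)
step 4: low=(low[0]=0,low[1]=1,low[2]=?,low[3]=?,low[4]=?,low[5]=1,low[6]=3,low[7]=?); scc=(scc[0]=0,scc[1]=2,scc[2]=?,scc[3]=?,scc[4]=?,scc[5]=2,scc[6]=1,scc[7]=?)
step 5: low=(low[0]=0,low[1]=1,low[2]=4,low[3]=?,low[4]=5,low[5]=1,low[6]=3,low[7]=?); scc=(scc[0]=0,scc[1]=2,scc[2]=?,scc[3]=?,scc[4]=3,scc[5]=2,scc[6]=1,scc[7]=?)
step 6: low=(low[0]=0,low[1]=1,low[2]=4,low[3]=?,low[4]=5,low[5]=1,low[6]=3,low[7]=?); scc=(scc[0]=0,scc[1]=2,scc[2]=4,scc[3]=?,scc[4]=3,scc[5]=2,scc[6]=1,scc[7]=?)
step 7: low=(low[0]=0,low[1]=1,low[2]=4,low[3]=6,low[4]=5,low[5]=1,low[6]=3,low[7]=?); scc=(scc[0]=0,scc[1]=2,scc[2]=4,scc[3]=5,scc[4]=3,scc[5]=2,scc[6]=1,scc[7]=?)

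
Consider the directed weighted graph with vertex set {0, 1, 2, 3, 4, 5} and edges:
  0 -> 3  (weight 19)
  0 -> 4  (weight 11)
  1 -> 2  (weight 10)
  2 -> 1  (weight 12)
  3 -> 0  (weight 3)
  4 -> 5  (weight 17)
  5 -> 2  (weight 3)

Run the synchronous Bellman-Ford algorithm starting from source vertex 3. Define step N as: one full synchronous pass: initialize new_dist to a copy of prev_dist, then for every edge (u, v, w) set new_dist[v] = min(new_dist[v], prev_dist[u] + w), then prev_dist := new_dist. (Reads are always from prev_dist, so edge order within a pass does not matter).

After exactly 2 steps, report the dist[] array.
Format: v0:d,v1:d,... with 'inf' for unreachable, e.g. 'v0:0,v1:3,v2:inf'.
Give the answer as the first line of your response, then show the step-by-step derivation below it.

v0:3,v1:inf,v2:inf,v3:0,v4:14,v5:inf

step 1: dist = v0:3,v1:inf,v2:inf,v3:0,v4:inf,v5:inf
step 2: dist = v0:3,v1:inf,v2:inf,v3:0,v4:14,v5:inf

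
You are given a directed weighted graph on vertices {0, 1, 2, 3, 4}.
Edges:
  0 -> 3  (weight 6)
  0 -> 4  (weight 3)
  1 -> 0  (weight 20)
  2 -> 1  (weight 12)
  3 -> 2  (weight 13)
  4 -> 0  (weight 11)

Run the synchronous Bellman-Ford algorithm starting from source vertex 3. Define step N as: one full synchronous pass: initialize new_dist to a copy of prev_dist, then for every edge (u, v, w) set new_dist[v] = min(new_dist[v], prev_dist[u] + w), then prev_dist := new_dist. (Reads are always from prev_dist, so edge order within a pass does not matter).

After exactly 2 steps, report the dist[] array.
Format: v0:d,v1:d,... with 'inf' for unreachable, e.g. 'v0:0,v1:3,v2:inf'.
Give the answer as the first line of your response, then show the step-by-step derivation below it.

v0:inf,v1:25,v2:13,v3:0,v4:inf

step 1: dist = v0:inf,v1:inf,v2:13,v3:0,v4:inf
step 2: dist = v0:inf,v1:25,v2:13,v3:0,v4:inf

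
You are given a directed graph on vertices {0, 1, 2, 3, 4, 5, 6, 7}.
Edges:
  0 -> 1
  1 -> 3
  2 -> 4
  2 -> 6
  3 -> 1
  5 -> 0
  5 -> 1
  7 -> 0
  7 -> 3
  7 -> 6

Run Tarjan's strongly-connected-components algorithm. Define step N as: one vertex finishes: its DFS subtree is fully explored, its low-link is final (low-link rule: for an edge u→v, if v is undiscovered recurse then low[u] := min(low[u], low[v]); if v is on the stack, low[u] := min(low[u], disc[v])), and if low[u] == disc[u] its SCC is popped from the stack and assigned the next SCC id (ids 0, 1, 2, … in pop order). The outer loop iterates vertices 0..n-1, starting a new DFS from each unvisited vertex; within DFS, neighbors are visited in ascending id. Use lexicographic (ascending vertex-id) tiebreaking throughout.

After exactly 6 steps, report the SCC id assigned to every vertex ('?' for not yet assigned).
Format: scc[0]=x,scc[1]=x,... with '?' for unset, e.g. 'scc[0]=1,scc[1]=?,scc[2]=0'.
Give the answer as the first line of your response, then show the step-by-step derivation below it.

scc[0]=1,scc[1]=0,scc[2]=4,scc[3]=0,scc[4]=2,scc[5]=?,scc[6]=3,scc[7]=?

step 1: low=(low[0]=0,low[1]=1,low[2]=?,low[3]=1,low[4]=?,low[5]=?,low[6]=?,low[7]=?); scc=(scc[0]=?,scc[1]=?,scc[2]=?,scc[3]=?,scc[4]=?,scc[5]=?,scc[6]=?,scc[7]=?)
step 2: low=(low[0]=0,low[1]=1,low[2]=?,low[3]=1,low[4]=?,low[5]=?,low[6]=?,low[7]=?); scc=(scc[0]=?,scc[1]=0,scc[2]=?,scc[3]=0,scc[4]=?,scc[5]=?,scc[6]=?,scc[7]=?)
step 3: low=(low[0]=0,low[1]=1,low[2]=?,low[3]=1,low[4]=?,low[5]=?,low[6]=?,low[7]=?); scc=(scc[0]=1,scc[1]=0,scc[2]=?,scc[3]=0,scc[4]=?,scc[5]=?,scc[6]=?,scc[7]=?)
step 4: low=(low[0]=0,low[1]=1,low[2]=3,low[3]=1,low[4]=4,low[5]=?,low[6]=?,low[7]=?); scc=(scc[0]=1,scc[1]=0,scc[2]=?,scc[3]=0,scc[4]=2,scc[5]=?,scc[6]=?,scc[7]=?)
step 5: low=(low[0]=0,low[1]=1,low[2]=3,low[3]=1,low[4]=4,low[5]=?,low[6]=5,low[7]=?); scc=(scc[0]=1,scc[1]=0,scc[2]=?,scc[3]=0,scc[4]=2,scc[5]=?,scc[6]=3,scc[7]=?)
step 6: low=(low[0]=0,low[1]=1,low[2]=3,low[3]=1,low[4]=4,low[5]=?,low[6]=5,low[7]=?); scc=(scc[0]=1,scc[1]=0,scc[2]=4,scc[3]=0,scc[4]=2,scc[5]=?,scc[6]=3,scc[7]=?)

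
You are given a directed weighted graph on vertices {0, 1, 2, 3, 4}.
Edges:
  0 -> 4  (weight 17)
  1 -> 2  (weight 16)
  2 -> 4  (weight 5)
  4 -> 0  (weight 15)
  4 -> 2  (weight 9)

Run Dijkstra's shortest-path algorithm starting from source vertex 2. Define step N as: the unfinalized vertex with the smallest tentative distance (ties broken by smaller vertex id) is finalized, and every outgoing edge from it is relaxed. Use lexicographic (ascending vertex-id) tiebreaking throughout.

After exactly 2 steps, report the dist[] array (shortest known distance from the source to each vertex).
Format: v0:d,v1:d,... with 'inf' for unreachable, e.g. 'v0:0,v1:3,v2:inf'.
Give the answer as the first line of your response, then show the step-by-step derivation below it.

v0:20,v1:inf,v2:0,v3:inf,v4:5

step 1: dist = v0:inf,v1:inf,v2:0,v3:inf,v4:5
step 2: dist = v0:20,v1:inf,v2:0,v3:inf,v4:5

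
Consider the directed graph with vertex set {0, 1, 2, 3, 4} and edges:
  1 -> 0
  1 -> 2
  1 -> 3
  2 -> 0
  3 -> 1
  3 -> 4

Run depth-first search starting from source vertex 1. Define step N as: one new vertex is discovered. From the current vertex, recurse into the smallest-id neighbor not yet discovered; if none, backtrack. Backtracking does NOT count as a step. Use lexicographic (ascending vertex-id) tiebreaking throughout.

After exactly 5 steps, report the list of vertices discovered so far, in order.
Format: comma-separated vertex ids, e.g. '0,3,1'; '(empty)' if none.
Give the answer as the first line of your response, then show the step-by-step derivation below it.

1,0,2,3,4

step 1: discover 1; path=1; order=1
step 2: discover 0; path=1>0; order=1,0
step 3: discover 2; path=1>2; order=1,0,2
step 4: discover 3; path=1>3; order=1,0,2,3
step 5: discover 4; path=1>3>4; order=1,0,2,3,4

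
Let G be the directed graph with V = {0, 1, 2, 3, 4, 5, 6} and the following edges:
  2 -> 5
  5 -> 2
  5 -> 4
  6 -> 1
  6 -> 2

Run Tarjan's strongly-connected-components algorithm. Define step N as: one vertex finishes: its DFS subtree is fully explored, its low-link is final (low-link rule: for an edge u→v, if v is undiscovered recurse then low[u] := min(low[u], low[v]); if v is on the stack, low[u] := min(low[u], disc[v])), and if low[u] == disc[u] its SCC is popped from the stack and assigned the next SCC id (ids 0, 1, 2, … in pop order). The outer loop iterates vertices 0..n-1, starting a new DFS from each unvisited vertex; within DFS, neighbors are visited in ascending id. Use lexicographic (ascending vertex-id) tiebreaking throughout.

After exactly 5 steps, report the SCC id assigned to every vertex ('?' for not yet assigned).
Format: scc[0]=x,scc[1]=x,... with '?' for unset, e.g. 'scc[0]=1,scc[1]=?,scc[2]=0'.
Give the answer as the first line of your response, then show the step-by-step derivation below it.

scc[0]=0,scc[1]=1,scc[2]=3,scc[3]=?,scc[4]=2,scc[5]=3,scc[6]=?

step 1: low=(low[0]=0,low[1]=?,low[2]=?,low[3]=?,low[4]=?,low[5]=?,low[6]=?); scc=(scc[0]=0,scc[1]=?,scc[2]=?,scc[3]=?,scc[4]=?,scc[5]=?,scc[6]=?)
step 2: low=(low[0]=0,low[1]=1,low[2]=?,low[3]=?,low[4]=?,low[5]=?,low[6]=?); scc=(scc[0]=0,scc[1]=1,scc[2]=?,scc[3]=?,scc[4]=?,scc[5]=?,scc[6]=?)
step 3: low=(low[0]=0,low[1]=1,low[2]=2,low[3]=?,low[4]=4,low[5]=2,low[6]=?); scc=(scc[0]=0,scc[1]=1,scc[2]=?,scc[3]=?,scc[4]=2,scc[5]=?,scc[6]=?)
step 4: low=(low[0]=0,low[1]=1,low[2]=2,low[3]=?,low[4]=4,low[5]=2,low[6]=?); scc=(scc[0]=0,scc[1]=1,scc[2]=?,scc[3]=?,scc[4]=2,scc[5]=?,scc[6]=?)
step 5: low=(low[0]=0,low[1]=1,low[2]=2,low[3]=?,low[4]=4,low[5]=2,low[6]=?); scc=(scc[0]=0,scc[1]=1,scc[2]=3,scc[3]=?,scc[4]=2,scc[5]=3,scc[6]=?)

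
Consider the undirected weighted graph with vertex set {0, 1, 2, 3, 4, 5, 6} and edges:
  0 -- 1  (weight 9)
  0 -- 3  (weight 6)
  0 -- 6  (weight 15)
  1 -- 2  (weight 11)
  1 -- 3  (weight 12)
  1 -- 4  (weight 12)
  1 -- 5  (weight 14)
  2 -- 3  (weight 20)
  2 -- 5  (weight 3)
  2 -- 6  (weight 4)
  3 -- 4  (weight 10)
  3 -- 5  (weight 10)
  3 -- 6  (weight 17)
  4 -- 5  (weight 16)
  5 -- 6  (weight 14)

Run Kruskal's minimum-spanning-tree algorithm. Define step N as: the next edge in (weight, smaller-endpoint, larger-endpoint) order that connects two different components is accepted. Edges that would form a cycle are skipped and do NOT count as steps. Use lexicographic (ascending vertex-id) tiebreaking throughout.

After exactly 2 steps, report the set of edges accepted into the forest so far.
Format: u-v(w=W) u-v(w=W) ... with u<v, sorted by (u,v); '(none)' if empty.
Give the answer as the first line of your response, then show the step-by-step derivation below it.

2-5(w=3) 2-6(w=4)

step 1: add edge 2-5 (w=3); MST = {2-5(w=3)}
step 2: add edge 2-6 (w=4); MST = {2-5(w=3) 2-6(w=4)}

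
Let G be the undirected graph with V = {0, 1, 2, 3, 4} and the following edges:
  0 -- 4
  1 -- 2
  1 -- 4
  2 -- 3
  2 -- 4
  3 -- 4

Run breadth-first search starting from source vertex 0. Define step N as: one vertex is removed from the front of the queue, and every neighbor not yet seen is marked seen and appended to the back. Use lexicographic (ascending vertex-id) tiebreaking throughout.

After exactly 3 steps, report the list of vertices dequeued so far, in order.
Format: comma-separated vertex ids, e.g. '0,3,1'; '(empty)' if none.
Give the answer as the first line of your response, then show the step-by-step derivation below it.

0,4,1

step 1: dequeue 0; queue=[4]; order=0
step 2: dequeue 4; queue=[1,2,3]; order=0,4
step 3: dequeue 1; queue=[2,3]; order=0,4,1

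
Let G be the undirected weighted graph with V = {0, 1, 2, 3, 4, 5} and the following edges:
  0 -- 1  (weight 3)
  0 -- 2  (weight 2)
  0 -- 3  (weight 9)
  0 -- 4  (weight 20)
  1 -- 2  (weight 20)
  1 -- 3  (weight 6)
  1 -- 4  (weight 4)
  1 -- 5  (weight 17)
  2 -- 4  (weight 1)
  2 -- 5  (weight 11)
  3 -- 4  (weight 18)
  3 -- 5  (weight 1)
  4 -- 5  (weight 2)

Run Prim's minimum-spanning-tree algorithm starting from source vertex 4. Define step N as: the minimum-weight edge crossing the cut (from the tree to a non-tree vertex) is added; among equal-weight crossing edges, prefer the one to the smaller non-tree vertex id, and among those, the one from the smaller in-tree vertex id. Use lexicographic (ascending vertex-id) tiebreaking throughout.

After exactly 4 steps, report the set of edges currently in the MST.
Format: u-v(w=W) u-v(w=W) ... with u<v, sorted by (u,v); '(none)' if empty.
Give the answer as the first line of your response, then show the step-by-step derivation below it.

0-2(w=2) 2-4(w=1) 3-5(w=1) 4-5(w=2)

step 1: add edge 2-4 (w=1); MST = {2-4(w=1)}
step 2: add edge 0-2 (w=2); MST = {0-2(w=2) 2-4(w=1)}
step 3: add edge 4-5 (w=2); MST = {0-2(w=2) 2-4(w=1) 4-5(w=2)}
step 4: add edge 3-5 (w=1); MST = {0-2(w=2) 2-4(w=1) 3-5(w=1) 4-5(w=2)}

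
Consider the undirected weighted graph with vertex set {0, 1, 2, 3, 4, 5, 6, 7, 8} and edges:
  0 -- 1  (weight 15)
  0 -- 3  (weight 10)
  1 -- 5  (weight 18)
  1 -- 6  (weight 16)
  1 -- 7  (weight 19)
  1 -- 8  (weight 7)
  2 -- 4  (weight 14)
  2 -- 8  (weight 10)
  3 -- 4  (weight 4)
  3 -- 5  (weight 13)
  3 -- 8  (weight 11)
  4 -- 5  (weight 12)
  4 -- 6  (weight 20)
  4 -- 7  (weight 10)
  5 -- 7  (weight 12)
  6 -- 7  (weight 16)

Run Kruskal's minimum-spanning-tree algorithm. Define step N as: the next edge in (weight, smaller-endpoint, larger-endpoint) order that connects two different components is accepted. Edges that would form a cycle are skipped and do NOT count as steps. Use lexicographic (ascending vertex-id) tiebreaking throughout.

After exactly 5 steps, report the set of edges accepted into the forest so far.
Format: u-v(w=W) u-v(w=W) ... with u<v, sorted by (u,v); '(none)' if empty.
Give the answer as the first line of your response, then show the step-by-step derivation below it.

0-3(w=10) 1-8(w=7) 2-8(w=10) 3-4(w=4) 4-7(w=10)

step 1: add edge 3-4 (w=4); MST = {3-4(w=4)}
step 2: add edge 1-8 (w=7); MST = {1-8(w=7) 3-4(w=4)}
step 3: add edge 0-3 (w=10); MST = {0-3(w=10) 1-8(w=7) 3-4(w=4)}
step 4: add edge 2-8 (w=10); MST = {0-3(w=10) 1-8(w=7) 2-8(w=10) 3-4(w=4)}
step 5: add edge 4-7 (w=10); MST = {0-3(w=10) 1-8(w=7) 2-8(w=10) 3-4(w=4) 4-7(w=10)}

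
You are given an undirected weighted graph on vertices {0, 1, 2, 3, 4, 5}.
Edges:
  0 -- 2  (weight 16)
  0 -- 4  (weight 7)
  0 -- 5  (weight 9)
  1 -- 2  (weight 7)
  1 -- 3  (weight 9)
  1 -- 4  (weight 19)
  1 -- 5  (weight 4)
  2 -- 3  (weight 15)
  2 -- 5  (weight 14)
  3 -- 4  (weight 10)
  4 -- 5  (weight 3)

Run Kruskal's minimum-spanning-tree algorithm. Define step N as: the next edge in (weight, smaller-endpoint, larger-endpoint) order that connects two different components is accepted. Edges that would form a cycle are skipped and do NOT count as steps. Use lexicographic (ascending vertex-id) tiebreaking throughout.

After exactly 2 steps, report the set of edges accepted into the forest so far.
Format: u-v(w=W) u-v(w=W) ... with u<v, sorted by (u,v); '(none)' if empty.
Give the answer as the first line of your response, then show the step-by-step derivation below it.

1-5(w=4) 4-5(w=3)

step 1: add edge 4-5 (w=3); MST = {4-5(w=3)}
step 2: add edge 1-5 (w=4); MST = {1-5(w=4) 4-5(w=3)}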